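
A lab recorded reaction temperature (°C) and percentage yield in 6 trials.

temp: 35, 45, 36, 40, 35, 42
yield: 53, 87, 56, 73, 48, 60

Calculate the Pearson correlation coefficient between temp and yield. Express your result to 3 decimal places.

n = 6, Σx = 233, Σy = 377, Σx² = 9135, Σy² = 24747, Σxy = 14906
nΣxy − ΣxΣy = 89436 − 87841 = 1595
nΣx² − (Σx)² = 54810 − 54289 = 521; nΣy² − (Σy)² = 148482 − 142129 = 6353
r = 1595 / √(521 × 6353) = 1595 / 1819.3166 ≈ 0.877

0.877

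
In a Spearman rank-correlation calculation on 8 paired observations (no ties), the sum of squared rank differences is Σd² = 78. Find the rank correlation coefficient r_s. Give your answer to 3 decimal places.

0.071

ρ = 1 − 6Σd² / [n(n²−1)] = 1 − 6×78 / (8×63)
  = 1 − 468/504 = 1 − 0.9286 ≈ 0.071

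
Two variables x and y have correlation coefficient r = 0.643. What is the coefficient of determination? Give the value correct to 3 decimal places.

0.413

r² = (0.643)² = 0.413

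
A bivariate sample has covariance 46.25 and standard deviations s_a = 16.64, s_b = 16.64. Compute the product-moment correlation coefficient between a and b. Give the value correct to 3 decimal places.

0.167

r = Cov(a,b) / (s_a · s_b) = 46.25 / (16.64 × 16.64)
  = 46.25 / 276.8896 ≈ 0.167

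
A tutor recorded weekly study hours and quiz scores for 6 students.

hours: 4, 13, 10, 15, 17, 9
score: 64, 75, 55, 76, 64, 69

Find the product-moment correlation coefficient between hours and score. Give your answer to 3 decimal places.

n = 6, Σx = 68, Σy = 403, Σx² = 880, Σy² = 27379, Σxy = 4630
nΣxy − ΣxΣy = 27780 − 27404 = 376
nΣx² − (Σx)² = 5280 − 4624 = 656; nΣy² − (Σy)² = 164274 − 162409 = 1865
r = 376 / √(656 × 1865) = 376 / 1106.0922 ≈ 0.340

0.340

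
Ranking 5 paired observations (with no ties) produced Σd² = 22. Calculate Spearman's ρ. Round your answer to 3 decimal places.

ρ = 1 − 6Σd² / [n(n²−1)] = 1 − 6×22 / (5×24)
  = 1 − 132/120 = 1 − 1.1000 ≈ -0.100

-0.100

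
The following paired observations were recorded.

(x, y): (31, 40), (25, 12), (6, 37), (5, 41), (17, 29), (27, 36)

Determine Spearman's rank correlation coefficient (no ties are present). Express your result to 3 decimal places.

-0.257

Rank x: 6, 4, 2, 1, 3, 5
Rank y: 5, 1, 4, 6, 2, 3
d = rank(x) − rank(y): 1, 3, -2, -5, 1, 2; Σd² = 44
ρ = 1 − 6Σd² / [n(n²−1)] = 1 − 6×44 / (6×35) = 1 − 264/210 ≈ -0.257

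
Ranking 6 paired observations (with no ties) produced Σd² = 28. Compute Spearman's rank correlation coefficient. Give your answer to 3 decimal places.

ρ = 1 − 6Σd² / [n(n²−1)] = 1 − 6×28 / (6×35)
  = 1 − 168/210 = 1 − 0.8000 ≈ 0.200

0.200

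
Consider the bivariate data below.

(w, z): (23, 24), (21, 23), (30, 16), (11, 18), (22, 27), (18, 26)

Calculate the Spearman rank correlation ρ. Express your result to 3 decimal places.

Rank w: 5, 3, 6, 1, 4, 2
Rank z: 4, 3, 1, 2, 6, 5
d = rank(w) − rank(z): 1, 0, 5, -1, -2, -3; Σd² = 40
ρ = 1 − 6Σd² / [n(n²−1)] = 1 − 6×40 / (6×35) = 1 − 240/210 ≈ -0.143

-0.143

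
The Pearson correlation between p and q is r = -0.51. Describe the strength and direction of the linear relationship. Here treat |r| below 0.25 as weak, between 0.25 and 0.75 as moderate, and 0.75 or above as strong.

moderate negative

r = -0.51 < 0 so the relationship is negative.
|r| = 0.51, which falls in the moderate range.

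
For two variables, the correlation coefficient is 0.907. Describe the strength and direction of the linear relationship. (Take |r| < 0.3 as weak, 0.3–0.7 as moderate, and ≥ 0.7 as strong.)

strong positive

r = 0.907 > 0 so the relationship is positive.
|r| = 0.907, which falls in the strong range.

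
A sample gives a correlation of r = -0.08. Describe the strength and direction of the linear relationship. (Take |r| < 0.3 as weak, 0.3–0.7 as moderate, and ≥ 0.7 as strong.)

r = -0.08 < 0 so the relationship is negative.
|r| = 0.08, which falls in the weak range.

weak negative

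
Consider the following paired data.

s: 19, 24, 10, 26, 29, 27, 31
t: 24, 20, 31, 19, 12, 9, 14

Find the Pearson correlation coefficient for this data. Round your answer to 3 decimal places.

-0.908

n = 7, Σs = 166, Σt = 129, Σs² = 4244, Σt² = 2719, Σst = 2765
nΣst − ΣsΣt = 19355 − 21414 = -2059
nΣs² − (Σs)² = 29708 − 27556 = 2152; nΣt² − (Σt)² = 19033 − 16641 = 2392
r = -2059 / √(2152 × 2392) = -2059 / 2268.8288 ≈ -0.908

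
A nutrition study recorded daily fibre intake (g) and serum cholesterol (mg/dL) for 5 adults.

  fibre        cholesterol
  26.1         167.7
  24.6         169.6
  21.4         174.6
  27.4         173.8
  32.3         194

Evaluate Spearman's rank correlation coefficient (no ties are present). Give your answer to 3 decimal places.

Rank fibre: 3, 2, 1, 4, 5
Rank cholesterol: 1, 2, 4, 3, 5
d = rank(fibre) − rank(cholesterol): 2, 0, -3, 1, 0; Σd² = 14
ρ = 1 − 6Σd² / [n(n²−1)] = 1 − 6×14 / (5×24) = 1 − 84/120 ≈ 0.300

0.300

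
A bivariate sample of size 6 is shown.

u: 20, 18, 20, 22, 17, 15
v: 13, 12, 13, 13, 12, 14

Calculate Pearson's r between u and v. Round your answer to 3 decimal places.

-0.142

n = 6, Σu = 112, Σv = 77, Σu² = 2122, Σv² = 991, Σuv = 1436
nΣuv − ΣuΣv = 8616 − 8624 = -8
nΣu² − (Σu)² = 12732 − 12544 = 188; nΣv² − (Σv)² = 5946 − 5929 = 17
r = -8 / √(188 × 17) = -8 / 56.5332 ≈ -0.142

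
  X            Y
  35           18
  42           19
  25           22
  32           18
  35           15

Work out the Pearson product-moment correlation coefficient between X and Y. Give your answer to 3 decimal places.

n = 5, ΣX = 169, ΣY = 92, ΣX² = 5863, ΣY² = 1718, ΣXY = 3079
nΣXY − ΣXΣY = 15395 − 15548 = -153
nΣX² − (ΣX)² = 29315 − 28561 = 754; nΣY² − (ΣY)² = 8590 − 8464 = 126
r = -153 / √(754 × 126) = -153 / 308.2272 ≈ -0.496

-0.496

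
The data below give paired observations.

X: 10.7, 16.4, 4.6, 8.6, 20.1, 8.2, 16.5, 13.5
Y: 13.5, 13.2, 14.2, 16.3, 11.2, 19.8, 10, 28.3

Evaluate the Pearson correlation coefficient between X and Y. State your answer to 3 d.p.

-0.272

n = 8, ΣX = 98.6, ΣY = 126.5, ΣX² = 1404.32, ΣY² = 2242.19, ΣXY = 1500.96
nΣXY − ΣXΣY = 12007.68 − 12472.9 = -465.22
nΣX² − (ΣX)² = 11234.56 − 9721.96 = 1512.6; nΣY² − (ΣY)² = 17937.52 − 16002.25 = 1935.27
r = -465.22 / √(1512.6 × 1935.27) = -465.22 / 1710.9323 ≈ -0.272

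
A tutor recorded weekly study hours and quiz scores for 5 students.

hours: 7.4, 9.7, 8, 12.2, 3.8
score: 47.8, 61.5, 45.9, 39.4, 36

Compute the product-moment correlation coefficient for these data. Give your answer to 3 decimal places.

n = 5, Σx = 41.1, Σy = 230.6, Σx² = 376.13, Σy² = 11022.26, Σxy = 1934.95
nΣxy − ΣxΣy = 9674.75 − 9477.66 = 197.09
nΣx² − (Σx)² = 1880.65 − 1689.21 = 191.44; nΣy² − (Σy)² = 55111.3 − 53176.36 = 1934.94
r = 197.09 / √(191.44 × 1934.94) = 197.09 / 608.6254 ≈ 0.324

0.324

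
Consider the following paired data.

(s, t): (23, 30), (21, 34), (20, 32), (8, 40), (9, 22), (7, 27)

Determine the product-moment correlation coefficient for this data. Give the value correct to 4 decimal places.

n = 6, Σs = 88, Σt = 185, Σs² = 1564, Σt² = 5893, Σst = 2751
nΣst − ΣsΣt = 16506 − 16280 = 226
nΣs² − (Σs)² = 9384 − 7744 = 1640; nΣt² − (Σt)² = 35358 − 34225 = 1133
r = 226 / √(1640 × 1133) = 226 / 1363.1288 ≈ 0.1658

0.1658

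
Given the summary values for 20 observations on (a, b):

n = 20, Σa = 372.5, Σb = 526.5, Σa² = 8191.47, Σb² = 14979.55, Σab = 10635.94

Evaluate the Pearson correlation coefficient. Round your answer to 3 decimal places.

0.701

r = (nΣab − ΣaΣb) / √[(nΣa² − (Σa)²)(nΣb² − (Σb)²)]
Numerator: 20×10635.94 − 372.5×526.5 = 16597.55
Denominator: √[(163829.4 − 138756.25)(299591 − 277202.25)] = √[25073.15 × 22388.75] = 23692.9628
r = 16597.55 / 23692.9628 ≈ 0.701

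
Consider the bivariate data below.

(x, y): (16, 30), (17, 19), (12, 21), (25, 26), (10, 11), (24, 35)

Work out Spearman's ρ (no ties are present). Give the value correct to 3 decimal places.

0.600

Rank x: 3, 4, 2, 6, 1, 5
Rank y: 5, 2, 3, 4, 1, 6
d = rank(x) − rank(y): -2, 2, -1, 2, 0, -1; Σd² = 14
ρ = 1 − 6Σd² / [n(n²−1)] = 1 − 6×14 / (6×35) = 1 − 84/210 ≈ 0.600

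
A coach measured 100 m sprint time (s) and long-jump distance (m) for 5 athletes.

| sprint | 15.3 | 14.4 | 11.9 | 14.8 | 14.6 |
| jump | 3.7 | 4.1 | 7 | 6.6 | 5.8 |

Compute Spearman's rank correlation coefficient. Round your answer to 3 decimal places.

-0.600

Rank sprint: 5, 2, 1, 4, 3
Rank jump: 1, 2, 5, 4, 3
d = rank(sprint) − rank(jump): 4, 0, -4, 0, 0; Σd² = 32
ρ = 1 − 6Σd² / [n(n²−1)] = 1 − 6×32 / (5×24) = 1 − 192/120 ≈ -0.600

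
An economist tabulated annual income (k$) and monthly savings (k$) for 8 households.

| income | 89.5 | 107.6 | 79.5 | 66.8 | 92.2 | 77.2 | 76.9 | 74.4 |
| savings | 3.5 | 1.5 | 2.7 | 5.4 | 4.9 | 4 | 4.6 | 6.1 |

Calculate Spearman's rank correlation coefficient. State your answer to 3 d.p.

-0.714

Rank income: 6, 8, 5, 1, 7, 4, 3, 2
Rank savings: 3, 1, 2, 7, 6, 4, 5, 8
d = rank(income) − rank(savings): 3, 7, 3, -6, 1, 0, -2, -6; Σd² = 144
ρ = 1 − 6Σd² / [n(n²−1)] = 1 − 6×144 / (8×63) = 1 − 864/504 ≈ -0.714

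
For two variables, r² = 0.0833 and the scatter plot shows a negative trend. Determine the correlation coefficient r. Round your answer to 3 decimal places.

-0.289

|r| = √0.0833 = 0.289
The association is negative, so r = −0.289.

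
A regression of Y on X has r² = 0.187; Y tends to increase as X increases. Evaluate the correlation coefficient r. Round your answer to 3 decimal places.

0.432

|r| = √0.187 = 0.432
The association is positive, so r = 0.432.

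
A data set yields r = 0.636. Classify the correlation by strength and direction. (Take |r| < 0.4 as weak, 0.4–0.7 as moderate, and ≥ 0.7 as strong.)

r = 0.636 > 0 so the relationship is positive.
|r| = 0.636, which falls in the moderate range.

moderate positive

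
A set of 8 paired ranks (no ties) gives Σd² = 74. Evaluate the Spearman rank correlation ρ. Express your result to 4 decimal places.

0.1190

ρ = 1 − 6Σd² / [n(n²−1)] = 1 − 6×74 / (8×63)
  = 1 − 444/504 = 1 − 0.88095 ≈ 0.1190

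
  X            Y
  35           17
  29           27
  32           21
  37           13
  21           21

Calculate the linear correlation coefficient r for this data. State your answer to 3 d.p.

n = 5, ΣX = 154, ΣY = 99, ΣX² = 4900, ΣY² = 2069, ΣXY = 2972
nΣXY − ΣXΣY = 14860 − 15246 = -386
nΣX² − (ΣX)² = 24500 − 23716 = 784; nΣY² − (ΣY)² = 10345 − 9801 = 544
r = -386 / √(784 × 544) = -386 / 653.0666 ≈ -0.591

-0.591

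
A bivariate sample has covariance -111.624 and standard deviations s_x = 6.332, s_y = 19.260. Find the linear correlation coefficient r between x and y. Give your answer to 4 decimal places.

-0.9153

r = Cov(x,y) / (s_x · s_y) = -111.624 / (6.332 × 19.260)
  = -111.624 / 121.9543 ≈ -0.9153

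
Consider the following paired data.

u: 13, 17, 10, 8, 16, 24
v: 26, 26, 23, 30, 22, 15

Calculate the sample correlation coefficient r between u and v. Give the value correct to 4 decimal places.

-0.8302

n = 6, Σu = 88, Σv = 142, Σu² = 1454, Σv² = 3490, Σuv = 1962
nΣuv − ΣuΣv = 11772 − 12496 = -724
nΣu² − (Σu)² = 8724 − 7744 = 980; nΣv² − (Σv)² = 20940 − 20164 = 776
r = -724 / √(980 × 776) = -724 / 872.0550 ≈ -0.8302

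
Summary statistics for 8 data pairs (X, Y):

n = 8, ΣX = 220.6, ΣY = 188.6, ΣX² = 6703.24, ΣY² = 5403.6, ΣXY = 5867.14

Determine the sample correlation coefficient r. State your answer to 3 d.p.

r = (nΣXY − ΣXΣY) / √[(nΣX² − (ΣX)²)(nΣY² − (ΣY)²)]
Numerator: 8×5867.14 − 220.6×188.6 = 5331.96
Denominator: √[(53625.92 − 48664.36)(43228.8 − 35569.96)] = √[4961.56 × 7658.84] = 6164.3973
r = 5331.96 / 6164.3973 ≈ 0.865

0.865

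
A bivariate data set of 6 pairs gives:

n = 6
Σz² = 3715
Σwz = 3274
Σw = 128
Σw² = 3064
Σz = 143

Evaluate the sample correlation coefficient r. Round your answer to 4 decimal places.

r = (nΣwz − ΣwΣz) / √[(nΣw² − (Σw)²)(nΣz² − (Σz)²)]
Numerator: 6×3274 − 128×143 = 1340
Denominator: √[(18384 − 16384)(22290 − 20449)] = √[2000 × 1841] = 1918.8538
r = 1340 / 1918.8538 ≈ 0.6983

0.6983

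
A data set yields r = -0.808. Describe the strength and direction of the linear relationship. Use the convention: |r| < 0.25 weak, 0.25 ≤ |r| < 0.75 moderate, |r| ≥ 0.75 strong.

r = -0.808 < 0 so the relationship is negative.
|r| = 0.808, which falls in the strong range.

strong negative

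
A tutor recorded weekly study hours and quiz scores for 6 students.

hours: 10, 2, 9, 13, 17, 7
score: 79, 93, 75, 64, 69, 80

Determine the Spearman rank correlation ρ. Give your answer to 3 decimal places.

Rank hours: 4, 1, 3, 5, 6, 2
Rank score: 4, 6, 3, 1, 2, 5
d = rank(hours) − rank(score): 0, -5, 0, 4, 4, -3; Σd² = 66
ρ = 1 − 6Σd² / [n(n²−1)] = 1 − 6×66 / (6×35) = 1 − 396/210 ≈ -0.886

-0.886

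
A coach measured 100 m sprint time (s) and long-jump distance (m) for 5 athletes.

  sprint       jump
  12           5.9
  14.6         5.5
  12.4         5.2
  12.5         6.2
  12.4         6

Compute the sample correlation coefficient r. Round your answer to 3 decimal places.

-0.349

n = 5, Σx = 63.9, Σy = 28.8, Σx² = 820.93, Σy² = 166.54, Σxy = 367.48
nΣxy − ΣxΣy = 1837.4 − 1840.32 = -2.92
nΣx² − (Σx)² = 4104.65 − 4083.21 = 21.44; nΣy² − (Σy)² = 832.7 − 829.44 = 3.26
r = -2.92 / √(21.44 × 3.26) = -2.92 / 8.3603 ≈ -0.349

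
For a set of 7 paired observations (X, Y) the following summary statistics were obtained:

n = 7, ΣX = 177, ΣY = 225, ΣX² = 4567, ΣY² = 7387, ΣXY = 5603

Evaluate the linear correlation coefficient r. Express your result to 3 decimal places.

r = (nΣXY − ΣXΣY) / √[(nΣX² − (ΣX)²)(nΣY² − (ΣY)²)]
Numerator: 7×5603 − 177×225 = -604
Denominator: √[(31969 − 31329)(51709 − 50625)] = √[640 × 1084] = 832.9226
r = -604 / 832.9226 ≈ -0.725

-0.725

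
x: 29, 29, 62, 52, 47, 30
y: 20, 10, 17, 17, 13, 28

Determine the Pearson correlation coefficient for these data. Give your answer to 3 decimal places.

n = 6, Σx = 249, Σy = 105, Σx² = 11339, Σy² = 2031, Σxy = 4259
nΣxy − ΣxΣy = 25554 − 26145 = -591
nΣx² − (Σx)² = 68034 − 62001 = 6033; nΣy² − (Σy)² = 12186 − 11025 = 1161
r = -591 / √(6033 × 1161) = -591 / 2646.5663 ≈ -0.223

-0.223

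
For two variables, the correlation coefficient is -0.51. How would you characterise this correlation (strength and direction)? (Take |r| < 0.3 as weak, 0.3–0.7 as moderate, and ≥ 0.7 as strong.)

moderate negative

r = -0.51 < 0 so the relationship is negative.
|r| = 0.51, which falls in the moderate range.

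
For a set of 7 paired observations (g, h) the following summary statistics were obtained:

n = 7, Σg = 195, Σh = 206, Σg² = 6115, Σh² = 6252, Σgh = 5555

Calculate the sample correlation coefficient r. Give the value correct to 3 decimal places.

r = (nΣgh − ΣgΣh) / √[(nΣg² − (Σg)²)(nΣh² − (Σh)²)]
Numerator: 7×5555 − 195×206 = -1285
Denominator: √[(42805 − 38025)(43764 − 42436)] = √[4780 × 1328] = 2519.4920
r = -1285 / 2519.4920 ≈ -0.510

-0.510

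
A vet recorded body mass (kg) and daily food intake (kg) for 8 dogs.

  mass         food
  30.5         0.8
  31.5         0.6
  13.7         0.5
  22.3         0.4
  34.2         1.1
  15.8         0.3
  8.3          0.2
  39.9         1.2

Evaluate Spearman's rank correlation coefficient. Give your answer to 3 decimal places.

0.905

Rank mass: 5, 6, 2, 4, 7, 3, 1, 8
Rank food: 6, 5, 4, 3, 7, 2, 1, 8
d = rank(mass) − rank(food): -1, 1, -2, 1, 0, 1, 0, 0; Σd² = 8
ρ = 1 − 6Σd² / [n(n²−1)] = 1 − 6×8 / (8×63) = 1 − 48/504 ≈ 0.905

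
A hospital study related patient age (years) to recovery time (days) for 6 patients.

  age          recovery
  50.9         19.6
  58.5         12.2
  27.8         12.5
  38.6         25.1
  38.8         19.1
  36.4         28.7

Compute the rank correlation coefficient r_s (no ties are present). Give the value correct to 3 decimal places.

-0.371

Rank age: 5, 6, 1, 3, 4, 2
Rank recovery: 4, 1, 2, 5, 3, 6
d = rank(age) − rank(recovery): 1, 5, -1, -2, 1, -4; Σd² = 48
ρ = 1 − 6Σd² / [n(n²−1)] = 1 − 6×48 / (6×35) = 1 − 288/210 ≈ -0.371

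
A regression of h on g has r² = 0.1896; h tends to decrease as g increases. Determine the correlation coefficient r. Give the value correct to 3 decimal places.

|r| = √0.1896 = 0.435
The association is negative, so r = −0.435.

-0.435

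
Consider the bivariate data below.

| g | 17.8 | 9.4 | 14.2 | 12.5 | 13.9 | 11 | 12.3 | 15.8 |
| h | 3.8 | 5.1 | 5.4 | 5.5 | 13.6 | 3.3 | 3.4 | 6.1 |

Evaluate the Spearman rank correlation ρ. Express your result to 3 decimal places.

Rank g: 8, 1, 6, 4, 5, 2, 3, 7
Rank h: 3, 4, 5, 6, 8, 1, 2, 7
d = rank(g) − rank(h): 5, -3, 1, -2, -3, 1, 1, 0; Σd² = 50
ρ = 1 − 6Σd² / [n(n²−1)] = 1 − 6×50 / (8×63) = 1 − 300/504 ≈ 0.405

0.405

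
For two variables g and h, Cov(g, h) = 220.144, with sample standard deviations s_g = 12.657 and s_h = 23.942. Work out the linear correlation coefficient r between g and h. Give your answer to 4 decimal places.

r = Cov(g,h) / (s_g · s_h) = 220.144 / (12.657 × 23.942)
  = 220.144 / 303.0339 ≈ 0.7265

0.7265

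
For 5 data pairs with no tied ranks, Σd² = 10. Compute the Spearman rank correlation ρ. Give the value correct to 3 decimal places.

0.500

ρ = 1 − 6Σd² / [n(n²−1)] = 1 − 6×10 / (5×24)
  = 1 − 60/120 = 1 − 0.5000 ≈ 0.500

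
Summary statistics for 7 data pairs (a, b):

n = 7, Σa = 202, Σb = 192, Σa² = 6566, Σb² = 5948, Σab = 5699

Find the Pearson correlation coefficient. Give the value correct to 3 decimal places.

0.224

r = (nΣab − ΣaΣb) / √[(nΣa² − (Σa)²)(nΣb² − (Σb)²)]
Numerator: 7×5699 − 202×192 = 1109
Denominator: √[(45962 − 40804)(41636 − 36864)] = √[5158 × 4772] = 4961.2474
r = 1109 / 4961.2474 ≈ 0.224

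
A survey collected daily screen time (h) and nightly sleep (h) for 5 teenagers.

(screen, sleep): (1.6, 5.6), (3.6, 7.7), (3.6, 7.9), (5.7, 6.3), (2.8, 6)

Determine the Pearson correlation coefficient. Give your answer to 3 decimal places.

n = 5, Σx = 17.3, Σy = 33.5, Σx² = 68.81, Σy² = 228.75, Σxy = 117.83
nΣxy − ΣxΣy = 589.15 − 579.55 = 9.6
nΣx² − (Σx)² = 344.05 − 299.29 = 44.76; nΣy² − (Σy)² = 1143.75 − 1122.25 = 21.5
r = 9.6 / √(44.76 × 21.5) = 9.6 / 31.0216 ≈ 0.309

0.309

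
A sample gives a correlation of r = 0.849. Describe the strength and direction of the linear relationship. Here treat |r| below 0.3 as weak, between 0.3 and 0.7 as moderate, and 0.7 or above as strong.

r = 0.849 > 0 so the relationship is positive.
|r| = 0.849, which falls in the strong range.

strong positive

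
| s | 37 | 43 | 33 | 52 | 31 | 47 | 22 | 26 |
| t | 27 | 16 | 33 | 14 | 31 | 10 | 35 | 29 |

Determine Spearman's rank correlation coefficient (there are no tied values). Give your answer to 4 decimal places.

-0.8810

Rank s: 5, 6, 4, 8, 3, 7, 1, 2
Rank t: 4, 3, 7, 2, 6, 1, 8, 5
d = rank(s) − rank(t): 1, 3, -3, 6, -3, 6, -7, -3; Σd² = 158
ρ = 1 − 6Σd² / [n(n²−1)] = 1 − 6×158 / (8×63) = 1 − 948/504 ≈ -0.8810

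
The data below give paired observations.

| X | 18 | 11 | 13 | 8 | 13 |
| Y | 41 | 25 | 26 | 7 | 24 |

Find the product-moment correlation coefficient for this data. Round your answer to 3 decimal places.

n = 5, ΣX = 63, ΣY = 123, ΣX² = 847, ΣY² = 3607, ΣXY = 1719
nΣXY − ΣXΣY = 8595 − 7749 = 846
nΣX² − (ΣX)² = 4235 − 3969 = 266; nΣY² − (ΣY)² = 18035 − 15129 = 2906
r = 846 / √(266 × 2906) = 846 / 879.2019 ≈ 0.962

0.962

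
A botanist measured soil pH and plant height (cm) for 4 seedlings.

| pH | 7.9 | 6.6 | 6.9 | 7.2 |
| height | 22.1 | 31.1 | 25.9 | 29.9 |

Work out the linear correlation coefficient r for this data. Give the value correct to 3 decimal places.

-0.806

n = 4, Σx = 28.6, Σy = 109, Σx² = 205.42, Σy² = 3020.44, Σxy = 773.84
nΣxy − ΣxΣy = 3095.36 − 3117.4 = -22.04
nΣx² − (Σx)² = 821.68 − 817.96 = 3.72; nΣy² − (Σy)² = 12081.76 − 11881 = 200.76
r = -22.04 / √(3.72 × 200.76) = -22.04 / 27.3281 ≈ -0.806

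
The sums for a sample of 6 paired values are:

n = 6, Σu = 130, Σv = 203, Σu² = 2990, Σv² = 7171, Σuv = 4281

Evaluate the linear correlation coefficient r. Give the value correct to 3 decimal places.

r = (nΣuv − ΣuΣv) / √[(nΣu² − (Σu)²)(nΣv² − (Σv)²)]
Numerator: 6×4281 − 130×203 = -704
Denominator: √[(17940 − 16900)(43026 − 41209)] = √[1040 × 1817] = 1374.6563
r = -704 / 1374.6563 ≈ -0.512

-0.512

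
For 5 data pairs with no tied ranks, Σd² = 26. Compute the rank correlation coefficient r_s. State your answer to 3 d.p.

-0.300

ρ = 1 − 6Σd² / [n(n²−1)] = 1 − 6×26 / (5×24)
  = 1 − 156/120 = 1 − 1.3000 ≈ -0.300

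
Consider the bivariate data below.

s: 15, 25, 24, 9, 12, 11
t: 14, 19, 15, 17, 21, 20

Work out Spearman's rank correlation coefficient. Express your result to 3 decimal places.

Rank s: 4, 6, 5, 1, 3, 2
Rank t: 1, 4, 2, 3, 6, 5
d = rank(s) − rank(t): 3, 2, 3, -2, -3, -3; Σd² = 44
ρ = 1 − 6Σd² / [n(n²−1)] = 1 − 6×44 / (6×35) = 1 − 264/210 ≈ -0.257

-0.257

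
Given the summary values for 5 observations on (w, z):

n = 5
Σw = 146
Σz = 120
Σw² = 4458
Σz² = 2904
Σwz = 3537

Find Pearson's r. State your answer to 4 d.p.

r = (nΣwz − ΣwΣz) / √[(nΣw² − (Σw)²)(nΣz² − (Σz)²)]
Numerator: 5×3537 − 146×120 = 165
Denominator: √[(22290 − 21316)(14520 − 14400)] = √[974 × 120] = 341.8772
r = 165 / 341.8772 ≈ 0.4826

0.4826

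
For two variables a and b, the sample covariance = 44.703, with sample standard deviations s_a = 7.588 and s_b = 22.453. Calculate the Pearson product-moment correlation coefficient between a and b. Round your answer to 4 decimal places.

0.2624

r = Cov(a,b) / (s_a · s_b) = 44.703 / (7.588 × 22.453)
  = 44.703 / 170.3734 ≈ 0.2624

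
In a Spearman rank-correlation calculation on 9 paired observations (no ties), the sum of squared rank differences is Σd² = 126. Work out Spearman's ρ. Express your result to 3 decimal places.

-0.050

ρ = 1 − 6Σd² / [n(n²−1)] = 1 − 6×126 / (9×80)
  = 1 − 756/720 = 1 − 1.0500 ≈ -0.050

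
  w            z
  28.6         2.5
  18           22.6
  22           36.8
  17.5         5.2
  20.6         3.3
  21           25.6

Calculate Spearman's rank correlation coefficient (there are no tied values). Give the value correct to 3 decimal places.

-0.029

Rank w: 6, 2, 5, 1, 3, 4
Rank z: 1, 4, 6, 3, 2, 5
d = rank(w) − rank(z): 5, -2, -1, -2, 1, -1; Σd² = 36
ρ = 1 − 6Σd² / [n(n²−1)] = 1 − 6×36 / (6×35) = 1 − 216/210 ≈ -0.029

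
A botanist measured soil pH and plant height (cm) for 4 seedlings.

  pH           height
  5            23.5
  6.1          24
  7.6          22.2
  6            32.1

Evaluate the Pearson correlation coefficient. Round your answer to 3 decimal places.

-0.235

n = 4, Σx = 24.7, Σy = 101.8, Σx² = 155.97, Σy² = 2651.5, Σxy = 625.22
nΣxy − ΣxΣy = 2500.88 − 2514.46 = -13.58
nΣx² − (Σx)² = 623.88 − 610.09 = 13.79; nΣy² − (Σy)² = 10606 − 10363.24 = 242.76
r = -13.58 / √(13.79 × 242.76) = -13.58 / 57.8590 ≈ -0.235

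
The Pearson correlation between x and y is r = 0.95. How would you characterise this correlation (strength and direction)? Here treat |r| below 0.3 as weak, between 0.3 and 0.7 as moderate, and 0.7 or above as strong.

r = 0.95 > 0 so the relationship is positive.
|r| = 0.95, which falls in the strong range.

strong positive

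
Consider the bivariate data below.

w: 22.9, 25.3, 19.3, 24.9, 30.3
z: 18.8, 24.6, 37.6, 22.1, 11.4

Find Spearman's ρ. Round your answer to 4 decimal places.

-0.6000

Rank w: 2, 4, 1, 3, 5
Rank z: 2, 4, 5, 3, 1
d = rank(w) − rank(z): 0, 0, -4, 0, 4; Σd² = 32
ρ = 1 − 6Σd² / [n(n²−1)] = 1 − 6×32 / (5×24) = 1 − 192/120 ≈ -0.6000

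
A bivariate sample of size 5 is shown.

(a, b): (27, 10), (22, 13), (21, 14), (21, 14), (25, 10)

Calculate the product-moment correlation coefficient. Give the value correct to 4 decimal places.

n = 5, Σa = 116, Σb = 61, Σa² = 2720, Σb² = 761, Σab = 1394
nΣab − ΣaΣb = 6970 − 7076 = -106
nΣa² − (Σa)² = 13600 − 13456 = 144; nΣb² − (Σb)² = 3805 − 3721 = 84
r = -106 / √(144 × 84) = -106 / 109.9818 ≈ -0.9638

-0.9638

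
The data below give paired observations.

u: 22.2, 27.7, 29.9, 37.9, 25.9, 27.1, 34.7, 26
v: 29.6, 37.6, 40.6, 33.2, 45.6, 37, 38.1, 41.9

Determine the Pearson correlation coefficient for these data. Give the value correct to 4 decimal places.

-0.0872

n = 8, Σu = 231.4, Σv = 303.6, Σu² = 6875.86, Σv² = 11696.1, Σuv = 8766.07
nΣuv − ΣuΣv = 70128.56 − 70253.04 = -124.48
nΣu² − (Σu)² = 55006.88 − 53545.96 = 1460.92; nΣv² − (Σv)² = 93568.8 − 92172.96 = 1395.84
r = -124.48 / √(1460.92 × 1395.84) = -124.48 / 1428.0093 ≈ -0.0872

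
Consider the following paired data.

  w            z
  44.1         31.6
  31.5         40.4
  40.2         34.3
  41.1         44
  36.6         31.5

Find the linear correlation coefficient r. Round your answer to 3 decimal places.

n = 5, Σw = 193.5, Σz = 181.8, Σw² = 7581.87, Σz² = 6735.46, Σwz = 7006.32
nΣwz − ΣwΣz = 35031.6 − 35178.3 = -146.7
nΣw² − (Σw)² = 37909.35 − 37442.25 = 467.1; nΣz² − (Σz)² = 33677.3 − 33051.24 = 626.06
r = -146.7 / √(467.1 × 626.06) = -146.7 / 540.7704 ≈ -0.271

-0.271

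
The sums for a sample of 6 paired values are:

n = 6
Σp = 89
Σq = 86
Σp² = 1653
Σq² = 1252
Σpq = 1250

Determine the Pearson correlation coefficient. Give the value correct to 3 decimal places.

r = (nΣpq − ΣpΣq) / √[(nΣp² − (Σp)²)(nΣq² − (Σq)²)]
Numerator: 6×1250 − 89×86 = -154
Denominator: √[(9918 − 7921)(7512 − 7396)] = √[1997 × 116] = 481.3024
r = -154 / 481.3024 ≈ -0.320

-0.320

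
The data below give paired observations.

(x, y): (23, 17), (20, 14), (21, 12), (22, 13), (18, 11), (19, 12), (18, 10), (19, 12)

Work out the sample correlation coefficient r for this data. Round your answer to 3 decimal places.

0.832

n = 8, Σx = 160, Σy = 101, Σx² = 3224, Σy² = 1307, Σxy = 2043
nΣxy − ΣxΣy = 16344 − 16160 = 184
nΣx² − (Σx)² = 25792 − 25600 = 192; nΣy² − (Σy)² = 10456 − 10201 = 255
r = 184 / √(192 × 255) = 184 / 221.2691 ≈ 0.832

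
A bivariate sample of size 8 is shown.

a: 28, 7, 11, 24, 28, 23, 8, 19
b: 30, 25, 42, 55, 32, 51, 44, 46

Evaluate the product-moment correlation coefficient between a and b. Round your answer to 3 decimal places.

n = 8, Σa = 148, Σb = 325, Σa² = 3268, Σb² = 13991, Σab = 6092
nΣab − ΣaΣb = 48736 − 48100 = 636
nΣa² − (Σa)² = 26144 − 21904 = 4240; nΣb² − (Σb)² = 111928 − 105625 = 6303
r = 636 / √(4240 × 6303) = 636 / 5169.5957 ≈ 0.123

0.123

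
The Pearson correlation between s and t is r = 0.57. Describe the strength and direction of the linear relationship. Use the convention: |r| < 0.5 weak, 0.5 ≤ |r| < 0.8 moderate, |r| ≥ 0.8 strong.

moderate positive

r = 0.57 > 0 so the relationship is positive.
|r| = 0.57, which falls in the moderate range.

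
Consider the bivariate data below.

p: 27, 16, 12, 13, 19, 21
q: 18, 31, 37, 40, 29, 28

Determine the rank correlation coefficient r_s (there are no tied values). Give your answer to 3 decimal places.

-0.943

Rank p: 6, 3, 1, 2, 4, 5
Rank q: 1, 4, 5, 6, 3, 2
d = rank(p) − rank(q): 5, -1, -4, -4, 1, 3; Σd² = 68
ρ = 1 − 6Σd² / [n(n²−1)] = 1 − 6×68 / (6×35) = 1 − 408/210 ≈ -0.943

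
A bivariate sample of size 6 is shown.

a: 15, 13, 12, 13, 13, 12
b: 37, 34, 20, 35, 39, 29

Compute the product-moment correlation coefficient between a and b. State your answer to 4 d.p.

0.6597

n = 6, Σa = 78, Σb = 194, Σa² = 1020, Σb² = 6512, Σab = 2547
nΣab − ΣaΣb = 15282 − 15132 = 150
nΣa² − (Σa)² = 6120 − 6084 = 36; nΣb² − (Σb)² = 39072 − 37636 = 1436
r = 150 / √(36 × 1436) = 150 / 227.3675 ≈ 0.6597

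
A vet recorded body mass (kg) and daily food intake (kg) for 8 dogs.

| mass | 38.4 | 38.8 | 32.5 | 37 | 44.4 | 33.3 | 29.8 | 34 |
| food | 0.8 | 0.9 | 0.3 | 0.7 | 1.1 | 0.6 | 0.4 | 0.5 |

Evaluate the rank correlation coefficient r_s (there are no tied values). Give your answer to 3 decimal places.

Rank mass: 6, 7, 2, 5, 8, 3, 1, 4
Rank food: 6, 7, 1, 5, 8, 4, 2, 3
d = rank(mass) − rank(food): 0, 0, 1, 0, 0, -1, -1, 1; Σd² = 4
ρ = 1 − 6Σd² / [n(n²−1)] = 1 − 6×4 / (8×63) = 1 − 24/504 ≈ 0.952

0.952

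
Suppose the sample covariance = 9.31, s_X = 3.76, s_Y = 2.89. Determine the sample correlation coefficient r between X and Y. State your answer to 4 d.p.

0.8568

r = Cov(X,Y) / (s_X · s_Y) = 9.31 / (3.76 × 2.89)
  = 9.31 / 10.8664 ≈ 0.8568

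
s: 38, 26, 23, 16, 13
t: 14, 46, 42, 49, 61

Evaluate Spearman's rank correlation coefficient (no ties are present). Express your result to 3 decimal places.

-0.900

Rank s: 5, 4, 3, 2, 1
Rank t: 1, 3, 2, 4, 5
d = rank(s) − rank(t): 4, 1, 1, -2, -4; Σd² = 38
ρ = 1 − 6Σd² / [n(n²−1)] = 1 − 6×38 / (5×24) = 1 − 228/120 ≈ -0.900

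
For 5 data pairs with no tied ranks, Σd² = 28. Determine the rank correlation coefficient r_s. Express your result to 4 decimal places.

-0.4000

ρ = 1 − 6Σd² / [n(n²−1)] = 1 − 6×28 / (5×24)
  = 1 − 168/120 = 1 − 1.40000 ≈ -0.4000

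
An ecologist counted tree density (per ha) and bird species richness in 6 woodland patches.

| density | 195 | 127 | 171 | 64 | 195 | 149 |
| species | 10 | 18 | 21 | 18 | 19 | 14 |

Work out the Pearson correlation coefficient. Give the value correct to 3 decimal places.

-0.249

n = 6, Σx = 901, Σy = 100, Σx² = 147717, Σy² = 1746, Σxy = 14770
nΣxy − ΣxΣy = 88620 − 90100 = -1480
nΣx² − (Σx)² = 886302 − 811801 = 74501; nΣy² − (Σy)² = 10476 − 10000 = 476
r = -1480 / √(74501 × 476) = -1480 / 5955.0379 ≈ -0.249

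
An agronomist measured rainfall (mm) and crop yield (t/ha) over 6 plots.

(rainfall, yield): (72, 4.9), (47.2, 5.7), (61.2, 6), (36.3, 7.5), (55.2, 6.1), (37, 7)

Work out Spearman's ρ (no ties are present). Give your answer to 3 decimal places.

Rank rainfall: 6, 3, 5, 1, 4, 2
Rank yield: 1, 2, 3, 6, 4, 5
d = rank(rainfall) − rank(yield): 5, 1, 2, -5, 0, -3; Σd² = 64
ρ = 1 − 6Σd² / [n(n²−1)] = 1 − 6×64 / (6×35) = 1 − 384/210 ≈ -0.829

-0.829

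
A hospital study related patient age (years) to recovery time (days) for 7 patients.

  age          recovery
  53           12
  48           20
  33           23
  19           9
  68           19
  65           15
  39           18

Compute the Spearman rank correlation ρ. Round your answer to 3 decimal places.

Rank age: 5, 4, 2, 1, 7, 6, 3
Rank recovery: 2, 6, 7, 1, 5, 3, 4
d = rank(age) − rank(recovery): 3, -2, -5, 0, 2, 3, -1; Σd² = 52
ρ = 1 − 6Σd² / [n(n²−1)] = 1 − 6×52 / (7×48) = 1 − 312/336 ≈ 0.071

0.071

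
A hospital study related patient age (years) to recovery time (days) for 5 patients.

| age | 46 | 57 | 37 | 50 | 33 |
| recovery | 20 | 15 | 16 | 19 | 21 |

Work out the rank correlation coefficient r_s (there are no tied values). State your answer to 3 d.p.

-0.700

Rank age: 3, 5, 2, 4, 1
Rank recovery: 4, 1, 2, 3, 5
d = rank(age) − rank(recovery): -1, 4, 0, 1, -4; Σd² = 34
ρ = 1 − 6Σd² / [n(n²−1)] = 1 − 6×34 / (5×24) = 1 − 204/120 ≈ -0.700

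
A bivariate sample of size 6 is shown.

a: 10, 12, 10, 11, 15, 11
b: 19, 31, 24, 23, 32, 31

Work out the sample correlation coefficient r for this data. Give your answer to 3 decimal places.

0.714

n = 6, Σa = 69, Σb = 160, Σa² = 811, Σb² = 4412, Σab = 1876
nΣab − ΣaΣb = 11256 − 11040 = 216
nΣa² − (Σa)² = 4866 − 4761 = 105; nΣb² − (Σb)² = 26472 − 25600 = 872
r = 216 / √(105 × 872) = 216 / 302.5888 ≈ 0.714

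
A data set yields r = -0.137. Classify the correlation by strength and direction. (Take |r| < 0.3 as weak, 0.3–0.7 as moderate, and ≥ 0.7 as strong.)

r = -0.137 < 0 so the relationship is negative.
|r| = 0.137, which falls in the weak range.

weak negative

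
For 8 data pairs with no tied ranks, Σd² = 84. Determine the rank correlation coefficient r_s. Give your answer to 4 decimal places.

ρ = 1 − 6Σd² / [n(n²−1)] = 1 − 6×84 / (8×63)
  = 1 − 504/504 = 1 − 1.00000 ≈ 0.0000

0.0000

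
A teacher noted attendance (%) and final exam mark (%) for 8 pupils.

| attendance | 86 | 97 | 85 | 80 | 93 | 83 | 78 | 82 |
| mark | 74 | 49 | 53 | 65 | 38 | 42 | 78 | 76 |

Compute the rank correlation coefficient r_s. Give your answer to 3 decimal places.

Rank attendance: 6, 8, 5, 2, 7, 4, 1, 3
Rank mark: 6, 3, 4, 5, 1, 2, 8, 7
d = rank(attendance) − rank(mark): 0, 5, 1, -3, 6, 2, -7, -4; Σd² = 140
ρ = 1 − 6Σd² / [n(n²−1)] = 1 − 6×140 / (8×63) = 1 − 840/504 ≈ -0.667

-0.667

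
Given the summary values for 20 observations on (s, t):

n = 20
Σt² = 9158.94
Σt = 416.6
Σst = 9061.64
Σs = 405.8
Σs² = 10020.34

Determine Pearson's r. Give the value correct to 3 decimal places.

0.657

r = (nΣst − ΣsΣt) / √[(nΣs² − (Σs)²)(nΣt² − (Σt)²)]
Numerator: 20×9061.64 − 405.8×416.6 = 12176.52
Denominator: √[(200406.8 − 164673.64)(183178.8 − 173555.56)] = √[35733.16 × 9623.24] = 18543.6991
r = 12176.52 / 18543.6991 ≈ 0.657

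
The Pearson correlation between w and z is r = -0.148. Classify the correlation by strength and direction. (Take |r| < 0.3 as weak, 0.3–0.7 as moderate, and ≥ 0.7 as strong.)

r = -0.148 < 0 so the relationship is negative.
|r| = 0.148, which falls in the weak range.

weak negative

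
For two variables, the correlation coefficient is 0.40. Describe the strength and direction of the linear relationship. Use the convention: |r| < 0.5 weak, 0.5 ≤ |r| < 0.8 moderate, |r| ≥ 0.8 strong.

r = 0.40 > 0 so the relationship is positive.
|r| = 0.40, which falls in the weak range.

weak positive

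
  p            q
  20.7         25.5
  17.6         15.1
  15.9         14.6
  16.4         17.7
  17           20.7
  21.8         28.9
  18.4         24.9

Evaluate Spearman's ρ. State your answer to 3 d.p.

Rank p: 6, 4, 1, 2, 3, 7, 5
Rank q: 6, 2, 1, 3, 4, 7, 5
d = rank(p) − rank(q): 0, 2, 0, -1, -1, 0, 0; Σd² = 6
ρ = 1 − 6Σd² / [n(n²−1)] = 1 − 6×6 / (7×48) = 1 − 36/336 ≈ 0.893

0.893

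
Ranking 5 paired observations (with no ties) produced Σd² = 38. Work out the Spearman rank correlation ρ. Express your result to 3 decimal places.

ρ = 1 − 6Σd² / [n(n²−1)] = 1 − 6×38 / (5×24)
  = 1 − 228/120 = 1 − 1.9000 ≈ -0.900

-0.900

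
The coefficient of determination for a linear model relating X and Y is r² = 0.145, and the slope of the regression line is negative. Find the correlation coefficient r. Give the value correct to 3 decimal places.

|r| = √0.145 = 0.381
The association is negative, so r = −0.381.

-0.381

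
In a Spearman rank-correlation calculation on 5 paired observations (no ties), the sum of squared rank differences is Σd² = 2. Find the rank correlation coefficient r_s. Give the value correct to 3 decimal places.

ρ = 1 − 6Σd² / [n(n²−1)] = 1 − 6×2 / (5×24)
  = 1 − 12/120 = 1 − 0.1000 ≈ 0.900

0.900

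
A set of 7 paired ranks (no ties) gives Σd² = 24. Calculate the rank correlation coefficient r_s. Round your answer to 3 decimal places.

ρ = 1 − 6Σd² / [n(n²−1)] = 1 − 6×24 / (7×48)
  = 1 − 144/336 = 1 − 0.4286 ≈ 0.571

0.571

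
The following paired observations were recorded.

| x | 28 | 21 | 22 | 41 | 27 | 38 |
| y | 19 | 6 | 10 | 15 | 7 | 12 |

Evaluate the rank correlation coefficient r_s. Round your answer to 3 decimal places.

0.771

Rank x: 4, 1, 2, 6, 3, 5
Rank y: 6, 1, 3, 5, 2, 4
d = rank(x) − rank(y): -2, 0, -1, 1, 1, 1; Σd² = 8
ρ = 1 − 6Σd² / [n(n²−1)] = 1 − 6×8 / (6×35) = 1 − 48/210 ≈ 0.771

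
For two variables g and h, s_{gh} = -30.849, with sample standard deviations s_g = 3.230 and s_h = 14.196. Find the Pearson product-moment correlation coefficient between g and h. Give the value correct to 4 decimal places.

r = Cov(g,h) / (s_g · s_h) = -30.849 / (3.230 × 14.196)
  = -30.849 / 45.8531 ≈ -0.6728

-0.6728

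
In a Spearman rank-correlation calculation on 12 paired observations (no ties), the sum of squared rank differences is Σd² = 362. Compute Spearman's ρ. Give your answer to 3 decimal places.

-0.266

ρ = 1 − 6Σd² / [n(n²−1)] = 1 − 6×362 / (12×143)
  = 1 − 2172/1716 = 1 − 1.2657 ≈ -0.266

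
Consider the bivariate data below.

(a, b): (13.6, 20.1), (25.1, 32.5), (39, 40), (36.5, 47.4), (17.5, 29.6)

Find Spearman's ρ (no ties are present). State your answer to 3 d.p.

Rank a: 1, 3, 5, 4, 2
Rank b: 1, 3, 4, 5, 2
d = rank(a) − rank(b): 0, 0, 1, -1, 0; Σd² = 2
ρ = 1 − 6Σd² / [n(n²−1)] = 1 − 6×2 / (5×24) = 1 − 12/120 ≈ 0.900

0.900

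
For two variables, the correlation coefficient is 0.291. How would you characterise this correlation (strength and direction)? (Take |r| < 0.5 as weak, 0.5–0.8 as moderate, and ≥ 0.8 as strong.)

weak positive

r = 0.291 > 0 so the relationship is positive.
|r| = 0.291, which falls in the weak range.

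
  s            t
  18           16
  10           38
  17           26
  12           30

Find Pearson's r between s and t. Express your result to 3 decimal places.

-0.920

n = 4, Σs = 57, Σt = 110, Σs² = 857, Σt² = 3276, Σst = 1470
nΣst − ΣsΣt = 5880 − 6270 = -390
nΣs² − (Σs)² = 3428 − 3249 = 179; nΣt² − (Σt)² = 13104 − 12100 = 1004
r = -390 / √(179 × 1004) = -390 / 423.9292 ≈ -0.920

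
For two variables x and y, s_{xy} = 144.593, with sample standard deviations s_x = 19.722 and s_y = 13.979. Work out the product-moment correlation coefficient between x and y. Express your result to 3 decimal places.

r = Cov(x,y) / (s_x · s_y) = 144.593 / (19.722 × 13.979)
  = 144.593 / 275.6938 ≈ 0.524

0.524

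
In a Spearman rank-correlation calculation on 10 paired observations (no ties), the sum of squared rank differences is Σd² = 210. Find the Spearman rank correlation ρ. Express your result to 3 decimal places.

-0.273

ρ = 1 − 6Σd² / [n(n²−1)] = 1 − 6×210 / (10×99)
  = 1 − 1260/990 = 1 − 1.2727 ≈ -0.273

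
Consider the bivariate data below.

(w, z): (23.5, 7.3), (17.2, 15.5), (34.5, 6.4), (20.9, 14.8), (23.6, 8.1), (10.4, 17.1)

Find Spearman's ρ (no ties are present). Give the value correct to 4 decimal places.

-0.9429

Rank w: 4, 2, 6, 3, 5, 1
Rank z: 2, 5, 1, 4, 3, 6
d = rank(w) − rank(z): 2, -3, 5, -1, 2, -5; Σd² = 68
ρ = 1 − 6Σd² / [n(n²−1)] = 1 − 6×68 / (6×35) = 1 − 408/210 ≈ -0.9429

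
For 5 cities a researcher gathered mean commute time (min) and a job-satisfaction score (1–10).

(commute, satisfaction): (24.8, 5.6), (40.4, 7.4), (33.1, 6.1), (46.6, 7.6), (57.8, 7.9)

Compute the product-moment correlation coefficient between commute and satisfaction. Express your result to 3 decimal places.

n = 5, Σx = 202.7, Σy = 34.6, Σx² = 8855.21, Σy² = 243.5, Σxy = 1450.53
nΣxy − ΣxΣy = 7252.65 − 7013.42 = 239.23
nΣx² − (Σx)² = 44276.05 − 41087.29 = 3188.76; nΣy² − (Σy)² = 1217.5 − 1197.16 = 20.34
r = 239.23 / √(3188.76 × 20.34) = 239.23 / 254.6750 ≈ 0.939

0.939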